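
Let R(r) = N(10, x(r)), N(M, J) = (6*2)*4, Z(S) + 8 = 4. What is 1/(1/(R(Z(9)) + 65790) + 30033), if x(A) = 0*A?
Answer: 65838/1977312655 ≈ 3.3297e-5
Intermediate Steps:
x(A) = 0
Z(S) = -4 (Z(S) = -8 + 4 = -4)
N(M, J) = 48 (N(M, J) = 12*4 = 48)
R(r) = 48
1/(1/(R(Z(9)) + 65790) + 30033) = 1/(1/(48 + 65790) + 30033) = 1/(1/65838 + 30033) = 1/(1977312655/65838) = 65838/1977312655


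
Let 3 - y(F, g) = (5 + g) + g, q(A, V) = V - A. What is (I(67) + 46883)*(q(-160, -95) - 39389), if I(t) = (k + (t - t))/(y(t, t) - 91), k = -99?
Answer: -418507242960/227 ≈ -1.8436e+9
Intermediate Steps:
y(F, g) = -2 - 2*g (y(F, g) = 3 - ((5 + g) + g) = 3 - (5 + 2*g) = 3 + (-5 - 2*g) = -2 - 2*g)
I(t) = -99/(-93 - 2*t) (I(t) = (-99 + (t - t))/((-2 - 2*t) - 91) = (-99 + 0)/(-93 - 2*t) = -99/(-93 - 2*t))
(I(67) + 46883)*(q(-160, -95) - 39389) = (99/(93 + 2*67) + 46883)*((-95 - 1*(-160)) - 39389) = (99/(93 + 134) + 46883)*((-95 + 160) - 39389) = (99/227 + 46883)*(65 - 39389) = (99*(1/227) + 46883)*(-39324) = (99/227 + 46883)*(-39324) = (10642540/227)*(-39324) = -418507242960/227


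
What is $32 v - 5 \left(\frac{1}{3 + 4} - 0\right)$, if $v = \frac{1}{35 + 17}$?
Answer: $- \frac{9}{91} \approx -0.098901$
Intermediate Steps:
$v = \frac{1}{52} \approx 0.019231$
$32 v - 5 \left(\frac{1}{3 + 4} - 0\right) = 32 \cdot \frac{1}{52} - 5 \left(\frac{1}{3 + 4} - 0\right) = \frac{8}{13} - 5 \left(\frac{1}{7} + \left(4 - 4\right)\right) = \frac{8}{13} - 5 \left(\frac{1}{7} + 0\right) = \frac{8}{13} - \frac{5}{7} = - \frac{9}{91}$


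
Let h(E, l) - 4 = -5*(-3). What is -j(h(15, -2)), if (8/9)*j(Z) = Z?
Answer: -171/8 ≈ -21.375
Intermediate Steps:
h(E, l) = 19 (h(E, l) = 4 - 5*(-3) = 4 + 15 = 19)
j(Z) = 9*Z/8
-j(h(15, -2)) = -9*19/8 = -1*171/8 = -171/8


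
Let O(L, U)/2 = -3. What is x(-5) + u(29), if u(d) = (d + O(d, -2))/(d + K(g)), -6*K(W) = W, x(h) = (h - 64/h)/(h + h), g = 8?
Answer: 213/4150 ≈ 0.051325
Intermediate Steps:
O(L, U) = -6 (O(L, U) = 2*(-3) = -6)
x(h) = (h - 64/h)/(2*h) (x(h) = (h - 64/h)/((2*h)) = (h - 64/h)*(1/(2*h)) = (h - 64/h)/(2*h))
K(W) = -W/6
u(d) = (-6 + d)/(-4/3 + d) (u(d) = (d - 6)/(d - ⅙*8) = (-6 + d)/(d - 4/3) = (-6 + d)/(-4/3 + d))
x(-5) + u(29) = (½ - 32/(-5)²) + 3*(-6 + 29)/(-4 + 3*29) = (½ - 32*1/25) + 3*23/(-4 + 87) = (½ - 32/25) + 3*23/83 = -39/50 + 3*(1/83)*23 = -39/50 + 69/83 = 213/4150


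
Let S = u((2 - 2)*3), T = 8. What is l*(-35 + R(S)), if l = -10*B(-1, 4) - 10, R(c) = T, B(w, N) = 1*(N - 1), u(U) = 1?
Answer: 1080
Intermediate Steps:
B(w, N) = -1 + N (B(w, N) = 1*(-1 + N) = -1 + N)
S = 1
R(c) = 8
l = -40 (l = -10*(-1 + 4) - 10 = -10*3 - 10 = -30 - 10 = -40)
l*(-35 + R(S)) = -40*(-35 + 8) = -40*(-27) = 1080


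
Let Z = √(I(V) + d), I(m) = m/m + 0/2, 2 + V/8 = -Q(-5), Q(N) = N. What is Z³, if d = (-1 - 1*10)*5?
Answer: -162*I*√6 ≈ -396.82*I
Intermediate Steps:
V = 24 (V = -16 + 8*(-1*(-5)) = -16 + 8*5 = -16 + 40 = 24)
d = -55 (d = (-1 - 10)*5 = -11*5 = -55)
I(m) = 1 (I(m) = 1 + 0*(½) = 1 + 0 = 1)
Z = 3*I*√6 (Z = √(1 - 55) = √(-54) = 3*I*√6 ≈ 7.3485*I)
Z³ = (3*I*√6)³ = -162*I*√6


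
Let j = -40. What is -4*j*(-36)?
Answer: -5760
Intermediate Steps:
-4*j*(-36) = -4*(-40)*(-36) = 160*(-36) = -5760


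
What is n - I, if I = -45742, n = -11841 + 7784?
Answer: 41685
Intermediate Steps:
n = -4057
n - I = -4057 - 1*(-45742) = -4057 + 45742 = 41685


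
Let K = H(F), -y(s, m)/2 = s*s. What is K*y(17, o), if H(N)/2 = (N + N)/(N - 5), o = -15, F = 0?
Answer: 0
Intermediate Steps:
H(N) = 4*N/(-5 + N) (H(N) = 2*((N + N)/(N - 5)) = 2*((2*N)/(-5 + N)) = 2*(2*N/(-5 + N)) = 4*N/(-5 + N))
y(s, m) = -2*s² (y(s, m) = -2*s*s = -2*s²)
K = 0 (K = 4*0/(-5 + 0) = 4*0/(-5) = 4*0*(-⅕) = 0)
K*y(17, o) = 0*(-2*17²) = 0*(-2*289) = 0*(-578) = 0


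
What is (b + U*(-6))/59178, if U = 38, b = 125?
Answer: -103/59178 ≈ -0.0017405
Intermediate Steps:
(b + U*(-6))/59178 = (125 + 38*(-6))/59178 = (125 - 228)*(1/59178) = -103*1/59178 = -103/59178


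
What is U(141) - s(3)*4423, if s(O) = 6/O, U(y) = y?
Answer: -8705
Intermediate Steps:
U(141) - s(3)*4423 = 141 - 6/3*4423 = 141 - 6*(⅓)*4423 = 141 - 2*4423 = 141 - 1*8846 = 141 - 8846 = -8705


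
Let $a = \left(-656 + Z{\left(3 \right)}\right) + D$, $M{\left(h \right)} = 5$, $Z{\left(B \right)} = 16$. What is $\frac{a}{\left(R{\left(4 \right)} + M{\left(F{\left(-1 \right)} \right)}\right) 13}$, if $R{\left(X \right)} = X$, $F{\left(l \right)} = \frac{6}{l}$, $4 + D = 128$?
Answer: $- \frac{172}{39} \approx -4.4103$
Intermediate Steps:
$D = 124$ ($D = -4 + 128 = 124$)
$a = -516$ ($a = \left(-656 + 16\right) + 124 = -640 + 124 = -516$)
$\frac{a}{\left(R{\left(4 \right)} + M{\left(F{\left(-1 \right)} \right)}\right) 13} = - \frac{516}{\left(4 + 5\right) 13} = - \frac{516}{9 \cdot 13} = - \frac{516}{117} = \left(-516\right) \frac{1}{117} = - \frac{172}{39}$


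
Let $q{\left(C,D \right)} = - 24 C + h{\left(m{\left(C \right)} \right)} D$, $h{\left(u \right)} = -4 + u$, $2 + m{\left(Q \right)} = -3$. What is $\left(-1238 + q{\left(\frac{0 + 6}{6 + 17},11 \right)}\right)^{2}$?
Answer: $\frac{954501025}{529} \approx 1.8044 \cdot 10^{6}$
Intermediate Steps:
$m{\left(Q \right)} = -5$ ($m{\left(Q \right)} = -2 - 3 = -5$)
$q{\left(C,D \right)} = - 24 C - 9 D$ ($q{\left(C,D \right)} = - 24 C + \left(-4 - 5\right) D = - 24 C - 9 D$)
$\left(-1238 + q{\left(\frac{0 + 6}{6 + 17},11 \right)}\right)^{2} = \left(-1238 - \left(99 + 24 \frac{0 + 6}{6 + 17}\right)\right)^{2} = \left(-1238 - \left(99 + 24 \cdot \frac{6}{23}\right)\right)^{2} = \left(-1238 - \left(99 + 24 \cdot 6 \cdot \frac{1}{23}\right)\right)^{2} = \left(-1238 - \frac{2421}{23}\right)^{2} = \left(- \frac{30895}{23}\right)^{2} = \frac{954501025}{529}$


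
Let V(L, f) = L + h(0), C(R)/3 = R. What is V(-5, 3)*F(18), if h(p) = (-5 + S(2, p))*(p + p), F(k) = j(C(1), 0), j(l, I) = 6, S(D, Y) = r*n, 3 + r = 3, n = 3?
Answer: -30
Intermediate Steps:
r = 0 (r = -3 + 3 = 0)
S(D, Y) = 0 (S(D, Y) = 0*3 = 0)
C(R) = 3*R
F(k) = 6
h(p) = -10*p (h(p) = (-5 + 0)*(p + p) = -10*p)
V(L, f) = L (V(L, f) = L - 10*0 = L + 0 = L)
V(-5, 3)*F(18) = -5*6 = -30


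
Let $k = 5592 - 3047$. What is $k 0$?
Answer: $0$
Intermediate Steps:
$k = 2545$
$k 0 = 2545 \cdot 0 = 0$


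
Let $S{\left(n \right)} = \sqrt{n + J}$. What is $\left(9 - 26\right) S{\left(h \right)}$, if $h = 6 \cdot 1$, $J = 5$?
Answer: $- 17 \sqrt{11} \approx -56.383$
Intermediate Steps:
$h = 6$
$S{\left(n \right)} = \sqrt{5 + n}$ ($S{\left(n \right)} = \sqrt{n + 5} = \sqrt{5 + n}$)
$\left(9 - 26\right) S{\left(h \right)} = \left(9 - 26\right) \sqrt{5 + 6} = \left(9 - 26\right) \sqrt{11} = - 17 \sqrt{11}$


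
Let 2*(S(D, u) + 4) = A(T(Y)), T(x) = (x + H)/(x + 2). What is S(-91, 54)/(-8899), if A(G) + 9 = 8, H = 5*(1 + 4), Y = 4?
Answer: 9/17798 ≈ 0.00050567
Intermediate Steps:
H = 25 (H = 5*5 = 25)
T(x) = (25 + x)/(2 + x) (T(x) = (x + 25)/(x + 2) = (25 + x)/(2 + x))
A(G) = -1 (A(G) = -9 + 8 = -1)
S(D, u) = -9/2 (S(D, u) = -4 + (1/2)*(-1) = -4 - 1/2 = -9/2)
S(-91, 54)/(-8899) = -9/2/(-8899) = -9/2*(-1/8899) = 9/17798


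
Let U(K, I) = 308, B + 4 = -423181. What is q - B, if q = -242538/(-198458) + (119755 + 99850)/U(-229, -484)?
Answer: 12955433639817/30562532 ≈ 4.2390e+5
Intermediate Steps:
B = -423185 (B = -4 - 423181 = -423185)
q = 21828535397/30562532 (q = -242538/(-198458) + (119755 + 99850)/308 = -242538*(-1/198458) + 219605*(1/308) = 121269/99229 + 219605/308 = 21828535397/30562532 ≈ 714.23)
q - B = 21828535397/30562532 - 1*(-423185) = 21828535397/30562532 + 423185 = 12955433639817/30562532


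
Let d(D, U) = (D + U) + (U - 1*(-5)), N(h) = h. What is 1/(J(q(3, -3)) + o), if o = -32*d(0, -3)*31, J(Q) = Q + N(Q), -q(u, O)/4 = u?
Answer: 1/968 ≈ 0.0010331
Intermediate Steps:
q(u, O) = -4*u
d(D, U) = 5 + D + 2*U (d(D, U) = (D + U) + (U + 5) = (D + U) + (5 + U) = 5 + D + 2*U)
J(Q) = 2*Q (J(Q) = Q + Q = 2*Q)
o = 992 (o = -32*(5 + 0 + 2*(-3))*31 = -32*(5 + 0 - 6)*31 = -32*(-1)*31 = 32*31 = 992)
1/(J(q(3, -3)) + o) = 1/(2*(-4*3) + 992) = 1/(2*(-12) + 992) = 1/(-24 + 992) = 1/968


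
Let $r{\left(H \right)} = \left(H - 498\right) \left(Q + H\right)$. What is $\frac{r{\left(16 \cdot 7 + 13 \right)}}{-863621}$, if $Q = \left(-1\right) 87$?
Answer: $\frac{14174}{863621} \approx 0.016412$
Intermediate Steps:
$Q = -87$
$r{\left(H \right)} = \left(-498 + H\right) \left(-87 + H\right)$ ($r{\left(H \right)} = \left(H - 498\right) \left(-87 + H\right) = \left(-498 + H\right) \left(-87 + H\right)$)
$\frac{r{\left(16 \cdot 7 + 13 \right)}}{-863621} = \frac{43326 + \left(16 \cdot 7 + 13\right)^{2} - 585 \left(16 \cdot 7 + 13\right)}{-863621} = \left(43326 + \left(112 + 13\right)^{2} - 585 \left(112 + 13\right)\right) \left(- \frac{1}{863621}\right) = \left(43326 + 125^{2} - 73125\right) \left(- \frac{1}{863621}\right) = \left(43326 + 15625 - 73125\right) \left(- \frac{1}{863621}\right) = \left(-14174\right) \left(- \frac{1}{863621}\right) = \frac{14174}{863621}$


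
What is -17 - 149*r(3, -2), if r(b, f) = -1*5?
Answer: 728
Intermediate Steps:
r(b, f) = -5
-17 - 149*r(3, -2) = -17 - 149*(-5) = -17 + 745 = 728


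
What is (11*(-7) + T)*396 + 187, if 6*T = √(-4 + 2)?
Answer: -30305 + 66*I*√2 ≈ -30305.0 + 93.338*I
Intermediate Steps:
T = I*√2/6 (T = √(-4 + 2)/6 = √(-2)/6 = (I*√2)/6 = I*√2/6 ≈ 0.2357*I)
(11*(-7) + T)*396 + 187 = (11*(-7) + I*√2/6)*396 + 187 = (-77 + I*√2/6)*396 + 187 = (-30492 + 66*I*√2) + 187 = -30305 + 66*I*√2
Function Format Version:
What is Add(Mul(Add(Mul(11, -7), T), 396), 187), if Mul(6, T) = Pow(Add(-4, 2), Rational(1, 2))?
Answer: Add(-30305, Mul(66, I, Pow(2, Rational(1, 2)))) ≈ Add(-30305., Mul(93.338, I))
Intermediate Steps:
T = Mul(Rational(1, 6), I, Pow(2, Rational(1, 2))) (T = Mul(Rational(1, 6), Pow(Add(-4, 2), Rational(1, 2))) = Mul(Rational(1, 6), Pow(-2, Rational(1, 2))) = Mul(Rational(1, 6), Mul(I, Pow(2, Rational(1, 2)))) = Mul(Rational(1, 6), I, Pow(2, Rational(1, 2))) ≈ Mul(0.23570, I))
Add(Mul(Add(Mul(11, -7), T), 396), 187) = Add(Mul(Add(Mul(11, -7), Mul(Rational(1, 6), I, Pow(2, Rational(1, 2)))), 396), 187) = Add(Mul(Add(-77, Mul(Rational(1, 6), I, Pow(2, Rational(1, 2)))), 396), 187) = Add(Add(-30492, Mul(66, I, Pow(2, Rational(1, 2)))), 187) = Add(-30305, Mul(66, I, Pow(2, Rational(1, 2))))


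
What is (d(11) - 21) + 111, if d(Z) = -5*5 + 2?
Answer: 67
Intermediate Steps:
d(Z) = -23 (d(Z) = -25 + 2 = -23)
(d(11) - 21) + 111 = (-23 - 21) + 111 = -44 + 111 = 67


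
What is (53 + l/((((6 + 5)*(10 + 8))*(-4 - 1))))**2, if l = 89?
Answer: 2743769161/980100 ≈ 2799.5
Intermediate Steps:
(53 + l/((((6 + 5)*(10 + 8))*(-4 - 1))))**2 = (53 + 89/((((6 + 5)*(10 + 8))*(-4 - 1))))**2 = (53 + 89/(((11*18)*(-5))))**2 = (53 + 89/((198*(-5))))**2 = (53 + 89/(-990))**2 = (53 + 89*(-1/990))**2 = (53 - 89/990)**2 = (52381/990)**2 = 2743769161/980100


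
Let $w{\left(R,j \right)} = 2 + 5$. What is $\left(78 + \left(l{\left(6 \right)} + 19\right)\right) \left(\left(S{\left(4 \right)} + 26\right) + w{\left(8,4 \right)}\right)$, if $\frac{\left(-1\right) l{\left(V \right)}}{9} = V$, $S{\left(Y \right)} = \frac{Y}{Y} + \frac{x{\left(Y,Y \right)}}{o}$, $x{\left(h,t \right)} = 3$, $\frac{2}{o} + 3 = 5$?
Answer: $1591$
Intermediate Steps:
$o = 1$ ($o = \frac{2}{-3 + 5} = \frac{2}{2} = 2 \cdot \frac{1}{2} = 1$)
$w{\left(R,j \right)} = 7$
$S{\left(Y \right)} = 4$ ($S{\left(Y \right)} = \frac{Y}{Y} + \frac{3}{1} = 1 + 3 \cdot 1 = 1 + 3 = 4$)
$l{\left(V \right)} = - 9 V$
$\left(78 + \left(l{\left(6 \right)} + 19\right)\right) \left(\left(S{\left(4 \right)} + 26\right) + w{\left(8,4 \right)}\right) = \left(78 + \left(\left(-9\right) 6 + 19\right)\right) \left(\left(4 + 26\right) + 7\right) = \left(78 + \left(-54 + 19\right)\right) \left(30 + 7\right) = \left(78 - 35\right) 37 = 43 \cdot 37 = 1591$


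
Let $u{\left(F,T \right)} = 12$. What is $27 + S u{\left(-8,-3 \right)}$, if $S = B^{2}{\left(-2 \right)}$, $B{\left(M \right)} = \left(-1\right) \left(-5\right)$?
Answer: $327$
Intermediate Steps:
$B{\left(M \right)} = 5$
$S = 25$ ($S = 5^{2} = 25$)
$27 + S u{\left(-8,-3 \right)} = 27 + 25 \cdot 12 = 27 + 300 = 327$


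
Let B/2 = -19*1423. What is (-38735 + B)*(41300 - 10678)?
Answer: -2841997198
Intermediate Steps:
B = -54074 (B = 2*(-19*1423) = 2*(-27037) = -54074)
(-38735 + B)*(41300 - 10678) = (-38735 - 54074)*(41300 - 10678) = -92809*30622 = -2841997198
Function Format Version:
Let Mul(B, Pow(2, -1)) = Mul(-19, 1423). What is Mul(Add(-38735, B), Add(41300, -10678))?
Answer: -2841997198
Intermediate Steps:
B = -54074 (B = Mul(2, Mul(-19, 1423)) = Mul(2, -27037) = -54074)
Mul(Add(-38735, B), Add(41300, -10678)) = Mul(Add(-38735, -54074), Add(41300, -10678)) = Mul(-92809, 30622) = -2841997198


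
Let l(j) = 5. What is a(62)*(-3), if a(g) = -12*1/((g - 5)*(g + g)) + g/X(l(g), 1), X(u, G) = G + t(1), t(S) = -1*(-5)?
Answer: -18256/589 ≈ -30.995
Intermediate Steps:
t(S) = 5
X(u, G) = 5 + G (X(u, G) = G + 5 = 5 + G)
a(g) = g/6 - 6/(g*(-5 + g)) (a(g) = -12*1/((g - 5)*(g + g)) + g/(5 + 1) = -12*1/(2*g*(-5 + g)) + g/6 = -12*1/(2*g*(-5 + g)) + g*(⅙) = -6/(g*(-5 + g)) + g/6 = g/6 - 6/(g*(-5 + g)))
a(62)*(-3) = ((⅙)*(-36 + 62³ - 5*62²)/(62*(-5 + 62)))*(-3) = ((⅙)*(1/62)*(-36 + 238328 - 5*3844)/57)*(-3) = ((⅙)*(1/62)*(1/57)*(-36 + 238328 - 19220))*(-3) = ((⅙)*(1/62)*(1/57)*219072)*(-3) = (18256/1767)*(-3) = -18256/589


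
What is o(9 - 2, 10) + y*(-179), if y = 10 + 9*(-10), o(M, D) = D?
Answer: 14330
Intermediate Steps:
y = -80 (y = 10 - 90 = -80)
o(9 - 2, 10) + y*(-179) = 10 - 80*(-179) = 10 + 14320 = 14330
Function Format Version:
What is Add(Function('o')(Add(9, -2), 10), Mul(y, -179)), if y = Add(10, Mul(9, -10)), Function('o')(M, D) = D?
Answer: 14330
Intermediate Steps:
y = -80 (y = Add(10, -90) = -80)
Add(Function('o')(Add(9, -2), 10), Mul(y, -179)) = Add(10, Mul(-80, -179)) = Add(10, 14320) = 14330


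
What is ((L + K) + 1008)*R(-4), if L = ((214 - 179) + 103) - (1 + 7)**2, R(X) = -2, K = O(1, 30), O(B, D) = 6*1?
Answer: -2176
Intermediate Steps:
O(B, D) = 6
K = 6
L = 74 (L = (35 + 103) - 1*8**2 = 138 - 1*64 = 138 - 64 = 74)
((L + K) + 1008)*R(-4) = ((74 + 6) + 1008)*(-2) = (80 + 1008)*(-2) = 1088*(-2) = -2176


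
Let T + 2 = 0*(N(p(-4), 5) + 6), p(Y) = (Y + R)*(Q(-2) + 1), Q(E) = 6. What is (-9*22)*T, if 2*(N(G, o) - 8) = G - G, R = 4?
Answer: 396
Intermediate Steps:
p(Y) = 28 + 7*Y (p(Y) = (Y + 4)*(6 + 1) = (4 + Y)*7 = 28 + 7*Y)
N(G, o) = 8 (N(G, o) = 8 + (G - G)/2 = 8 + (½)*0 = 8 + 0 = 8)
T = -2 (T = -2 + 0*(8 + 6) = -2 + 0*14 = -2 + 0 = -2)
(-9*22)*T = -9*22*(-2) = -198*(-2) = 396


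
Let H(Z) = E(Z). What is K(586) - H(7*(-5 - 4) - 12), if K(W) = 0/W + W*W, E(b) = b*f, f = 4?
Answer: 343696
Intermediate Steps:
E(b) = 4*b (E(b) = b*4 = 4*b)
H(Z) = 4*Z
K(W) = W**2 (K(W) = 0 + W**2 = W**2)
K(586) - H(7*(-5 - 4) - 12) = 586**2 - 4*(7*(-5 - 4) - 12) = 343396 - 4*(7*(-9) - 12) = 343396 - 4*(-63 - 12) = 343396 - 4*(-75) = 343396 - 1*(-300) = 343396 + 300 = 343696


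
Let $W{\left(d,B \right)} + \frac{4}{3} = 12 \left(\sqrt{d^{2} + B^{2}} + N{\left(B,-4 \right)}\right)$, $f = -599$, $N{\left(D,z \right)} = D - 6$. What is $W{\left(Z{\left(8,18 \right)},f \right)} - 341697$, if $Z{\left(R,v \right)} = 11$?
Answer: $- \frac{1046875}{3} + 12 \sqrt{358922} \approx -3.4177 \cdot 10^{5}$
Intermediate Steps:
$N{\left(D,z \right)} = -6 + D$ ($N{\left(D,z \right)} = D - 6 = -6 + D$)
$W{\left(d,B \right)} = - \frac{220}{3} + 12 B + 12 \sqrt{B^{2} + d^{2}}$ ($W{\left(d,B \right)} = - \frac{4}{3} + 12 \left(\sqrt{d^{2} + B^{2}} + \left(-6 + B\right)\right) = - \frac{4}{3} + 12 \left(\sqrt{B^{2} + d^{2}} + \left(-6 + B\right)\right) = - \frac{4}{3} + 12 \left(-6 + B + \sqrt{B^{2} + d^{2}}\right) = - \frac{4}{3} + \left(-72 + 12 B + 12 \sqrt{B^{2} + d^{2}}\right) = - \frac{220}{3} + 12 B + 12 \sqrt{B^{2} + d^{2}}$)
$W{\left(Z{\left(8,18 \right)},f \right)} - 341697 = \left(- \frac{220}{3} + 12 \left(-599\right) + 12 \sqrt{\left(-599\right)^{2} + 11^{2}}\right) - 341697 = \left(- \frac{220}{3} - 7188 + 12 \sqrt{358801 + 121}\right) - 341697 = \left(- \frac{220}{3} - 7188 + 12 \sqrt{358922}\right) - 341697 = \left(- \frac{21784}{3} + 12 \sqrt{358922}\right) - 341697 = - \frac{1046875}{3} + 12 \sqrt{358922}$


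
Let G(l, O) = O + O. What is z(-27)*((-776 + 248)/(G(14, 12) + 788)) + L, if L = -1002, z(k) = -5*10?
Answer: -196806/203 ≈ -969.49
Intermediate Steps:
G(l, O) = 2*O
z(k) = -50
z(-27)*((-776 + 248)/(G(14, 12) + 788)) + L = -50*(-776 + 248)/(2*12 + 788) - 1002 = -(-26400)/(24 + 788) - 1002 = -(-26400)/812 - 1002 = -50*(-132/203) - 1002 = 6600/203 - 1002 = -196806/203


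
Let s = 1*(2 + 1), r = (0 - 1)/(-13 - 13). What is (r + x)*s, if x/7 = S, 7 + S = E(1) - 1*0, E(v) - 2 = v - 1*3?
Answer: -3819/26 ≈ -146.88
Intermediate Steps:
E(v) = -1 + v (E(v) = 2 + (v - 1*3) = 2 + (v - 3) = 2 + (-3 + v) = -1 + v)
r = 1/26 (r = -1/(-26) = -1*(-1/26) = 1/26 ≈ 0.038462)
S = -7 (S = -7 + ((-1 + 1) - 1*0) = -7 + (0 + 0) = -7 + 0 = -7)
x = -49 (x = 7*(-7) = -49)
s = 3 (s = 1*3 = 3)
(r + x)*s = (1/26 - 49)*3 = -1273/26*3 = -3819/26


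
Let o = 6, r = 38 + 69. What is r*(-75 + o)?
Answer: -7383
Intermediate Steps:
r = 107
r*(-75 + o) = 107*(-75 + 6) = 107*(-69) = -7383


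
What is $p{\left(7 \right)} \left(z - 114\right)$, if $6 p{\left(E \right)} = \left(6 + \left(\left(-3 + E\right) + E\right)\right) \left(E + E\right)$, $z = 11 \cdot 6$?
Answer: $-1904$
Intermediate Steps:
$z = 66$
$p{\left(E \right)} = \frac{E \left(3 + 2 E\right)}{3}$ ($p{\left(E \right)} = \frac{\left(6 + \left(\left(-3 + E\right) + E\right)\right) \left(E + E\right)}{6} = \frac{\left(6 + \left(-3 + 2 E\right)\right) 2 E}{6} = \frac{\left(3 + 2 E\right) 2 E}{6} = \frac{2 E \left(3 + 2 E\right)}{6} = \frac{E \left(3 + 2 E\right)}{3}$)
$p{\left(7 \right)} \left(z - 114\right) = \frac{1}{3} \cdot 7 \left(3 + 2 \cdot 7\right) \left(66 - 114\right) = \frac{1}{3} \cdot 7 \left(3 + 14\right) \left(-48\right) = \frac{1}{3} \cdot 7 \cdot 17 \left(-48\right) = \frac{119}{3} \left(-48\right) = -1904$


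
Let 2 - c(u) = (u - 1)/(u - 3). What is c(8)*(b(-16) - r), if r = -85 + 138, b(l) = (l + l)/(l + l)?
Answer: -156/5 ≈ -31.200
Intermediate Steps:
b(l) = 1 (b(l) = (2*l)/((2*l)) = (2*l)*(1/(2*l)) = 1)
c(u) = 2 - (-1 + u)/(-3 + u) (c(u) = 2 - (u - 1)/(u - 3) = 2 - (-1 + u)/(-3 + u))
r = 53
c(8)*(b(-16) - r) = ((-5 + 8)/(-3 + 8))*(1 - 1*53) = (3/5)*(1 - 53) = ((⅕)*3)*(-52) = (⅗)*(-52) = -156/5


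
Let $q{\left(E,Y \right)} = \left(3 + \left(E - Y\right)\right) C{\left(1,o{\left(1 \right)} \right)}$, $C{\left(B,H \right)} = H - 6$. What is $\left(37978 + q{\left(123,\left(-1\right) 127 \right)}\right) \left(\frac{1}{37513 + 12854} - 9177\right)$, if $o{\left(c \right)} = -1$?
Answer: $- \frac{5578508535102}{16789} \approx -3.3227 \cdot 10^{8}$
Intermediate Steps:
$C{\left(B,H \right)} = -6 + H$ ($C{\left(B,H \right)} = H - 6 = -6 + H$)
$q{\left(E,Y \right)} = -21 - 7 E + 7 Y$ ($q{\left(E,Y \right)} = \left(3 + \left(E - Y\right)\right) \left(-6 - 1\right) = \left(3 + E - Y\right) \left(-7\right) = -21 - 7 E + 7 Y$)
$\left(37978 + q{\left(123,\left(-1\right) 127 \right)}\right) \left(\frac{1}{37513 + 12854} - 9177\right) = \left(37978 - \left(882 - \left(-7\right) 127\right)\right) \left(\frac{1}{37513 + 12854} - 9177\right) = \left(37978 - 1771\right) \left(\frac{1}{50367} - 9177\right) = \left(37978 - 1771\right) \left(- \frac{462217958}{50367}\right) = 36207 \left(- \frac{462217958}{50367}\right) = - \frac{5578508535102}{16789}$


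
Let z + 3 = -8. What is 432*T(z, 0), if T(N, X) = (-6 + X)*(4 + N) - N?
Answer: 22896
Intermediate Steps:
z = -11 (z = -3 - 8 = -11)
T(N, X) = -N + (-6 + X)*(4 + N)
432*T(z, 0) = 432*(-24 - 7*(-11) + 4*0 - 11*0) = 432*(-24 + 77 + 0 + 0) = 432*53 = 22896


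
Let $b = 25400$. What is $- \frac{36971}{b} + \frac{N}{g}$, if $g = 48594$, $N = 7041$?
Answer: $- \frac{269621229}{205714600} \approx -1.3107$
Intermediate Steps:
$- \frac{36971}{b} + \frac{N}{g} = - \frac{36971}{25400} + \frac{7041}{48594} = \left(-36971\right) \frac{1}{25400} + 7041 \cdot \frac{1}{48594} = - \frac{36971}{25400} + \frac{2347}{16198} = - \frac{269621229}{205714600}$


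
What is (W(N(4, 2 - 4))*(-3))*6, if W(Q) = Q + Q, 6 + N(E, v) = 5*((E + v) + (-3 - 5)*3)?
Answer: 4176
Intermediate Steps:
N(E, v) = -126 + 5*E + 5*v (N(E, v) = -6 + 5*((E + v) + (-3 - 5)*3) = -6 + 5*((E + v) - 8*3) = -6 + 5*((E + v) - 24) = -6 + 5*(-24 + E + v) = -6 + (-120 + 5*E + 5*v) = -126 + 5*E + 5*v)
W(Q) = 2*Q
(W(N(4, 2 - 4))*(-3))*6 = ((2*(-126 + 5*4 + 5*(2 - 4)))*(-3))*6 = ((2*(-126 + 20 + 5*(-2)))*(-3))*6 = ((2*(-126 + 20 - 10))*(-3))*6 = ((2*(-116))*(-3))*6 = -232*(-3)*6 = 696*6 = 4176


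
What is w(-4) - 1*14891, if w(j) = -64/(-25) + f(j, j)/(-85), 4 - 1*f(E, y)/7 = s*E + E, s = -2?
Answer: -372211/25 ≈ -14888.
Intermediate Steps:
f(E, y) = 28 + 7*E (f(E, y) = 28 - 7*(-2*E + E) = 28 - (-7)*E = 28 + 7*E)
w(j) = 948/425 - 7*j/85 (w(j) = -64/(-25) + (28 + 7*j)/(-85) = -64*(-1/25) + (28 + 7*j)*(-1/85) = 64/25 + (-28/85 - 7*j/85) = 948/425 - 7*j/85)
w(-4) - 1*14891 = (948/425 - 7/85*(-4)) - 1*14891 = (948/425 + 28/85) - 14891 = 64/25 - 14891 = -372211/25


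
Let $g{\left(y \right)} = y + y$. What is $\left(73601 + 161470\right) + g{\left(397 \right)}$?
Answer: $235865$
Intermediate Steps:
$g{\left(y \right)} = 2 y$
$\left(73601 + 161470\right) + g{\left(397 \right)} = \left(73601 + 161470\right) + 2 \cdot 397 = 235071 + 794 = 235865$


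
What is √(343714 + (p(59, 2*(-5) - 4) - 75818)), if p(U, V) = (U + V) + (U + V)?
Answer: √267986 ≈ 517.67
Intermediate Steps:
p(U, V) = 2*U + 2*V
√(343714 + (p(59, 2*(-5) - 4) - 75818)) = √(343714 + ((2*59 + 2*(2*(-5) - 4)) - 75818)) = √(343714 + ((118 + 2*(-10 - 4)) - 75818)) = √(343714 + ((118 + 2*(-14)) - 75818)) = √(343714 + ((118 - 28) - 75818)) = √(343714 + (90 - 75818)) = √(343714 - 75728) = √267986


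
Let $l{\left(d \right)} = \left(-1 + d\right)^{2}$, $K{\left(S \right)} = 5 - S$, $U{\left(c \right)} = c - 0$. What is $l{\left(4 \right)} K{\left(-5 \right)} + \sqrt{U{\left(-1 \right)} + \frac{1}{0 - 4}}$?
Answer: $90 + \frac{i \sqrt{5}}{2} \approx 90.0 + 1.118 i$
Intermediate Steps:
$U{\left(c \right)} = c$ ($U{\left(c \right)} = c + 0 = c$)
$l{\left(4 \right)} K{\left(-5 \right)} + \sqrt{U{\left(-1 \right)} + \frac{1}{0 - 4}} = \left(-1 + 4\right)^{2} \left(5 - -5\right) + \sqrt{-1 + \frac{1}{0 - 4}} = 3^{2} \left(5 + 5\right) + \sqrt{-1 + \frac{1}{-4}} = 9 \cdot 10 + \sqrt{-1 - \frac{1}{4}} = 90 + \sqrt{- \frac{5}{4}} = 90 + \frac{i \sqrt{5}}{2}$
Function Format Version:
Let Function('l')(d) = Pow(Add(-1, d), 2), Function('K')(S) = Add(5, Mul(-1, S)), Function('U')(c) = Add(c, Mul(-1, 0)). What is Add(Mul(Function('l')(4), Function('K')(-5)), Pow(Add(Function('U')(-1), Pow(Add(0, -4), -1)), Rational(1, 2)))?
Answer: Add(90, Mul(Rational(1, 2), I, Pow(5, Rational(1, 2)))) ≈ Add(90.000, Mul(1.1180, I))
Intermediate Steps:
Function('U')(c) = c (Function('U')(c) = Add(c, 0) = c)
Add(Mul(Function('l')(4), Function('K')(-5)), Pow(Add(Function('U')(-1), Pow(Add(0, -4), -1)), Rational(1, 2))) = Add(Mul(Pow(Add(-1, 4), 2), Add(5, Mul(-1, -5))), Pow(Add(-1, Pow(Add(0, -4), -1)), Rational(1, 2))) = Add(Mul(Pow(3, 2), Add(5, 5)), Pow(Add(-1, Pow(-4, -1)), Rational(1, 2))) = Add(Mul(9, 10), Pow(Add(-1, Rational(-1, 4)), Rational(1, 2))) = Add(90, Pow(Rational(-5, 4), Rational(1, 2))) = Add(90, Mul(Rational(1, 2), I, Pow(5, Rational(1, 2))))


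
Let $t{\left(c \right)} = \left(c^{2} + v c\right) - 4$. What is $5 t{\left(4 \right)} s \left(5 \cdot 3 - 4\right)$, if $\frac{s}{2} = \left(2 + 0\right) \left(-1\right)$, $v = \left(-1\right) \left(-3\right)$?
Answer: $-5280$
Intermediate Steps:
$v = 3$
$s = -4$ ($s = 2 \left(2 + 0\right) \left(-1\right) = 2 \cdot 2 \left(-1\right) = 2 \left(-2\right) = -4$)
$t{\left(c \right)} = -4 + c^{2} + 3 c$ ($t{\left(c \right)} = \left(c^{2} + 3 c\right) - 4 = -4 + c^{2} + 3 c$)
$5 t{\left(4 \right)} s \left(5 \cdot 3 - 4\right) = 5 \left(-4 + 4^{2} + 3 \cdot 4\right) \left(-4\right) \left(5 \cdot 3 - 4\right) = 5 \left(-4 + 16 + 12\right) \left(-4\right) \left(15 - 4\right) = 5 \cdot 24 \left(-4\right) 11 = 120 \left(-4\right) 11 = \left(-480\right) 11 = -5280$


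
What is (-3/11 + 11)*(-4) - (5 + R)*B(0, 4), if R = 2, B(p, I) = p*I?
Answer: -472/11 ≈ -42.909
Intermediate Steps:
B(p, I) = I*p
(-3/11 + 11)*(-4) - (5 + R)*B(0, 4) = (-3/11 + 11)*(-4) - (5 + 2)*4*0 = (-3*1/11 + 11)*(-4) - 7*0 = (-3/11 + 11)*(-4) - 1*0 = (118/11)*(-4) + 0 = -472/11 + 0 = -472/11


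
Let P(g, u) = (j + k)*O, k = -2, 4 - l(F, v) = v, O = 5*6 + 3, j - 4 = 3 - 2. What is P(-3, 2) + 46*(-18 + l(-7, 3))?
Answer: -683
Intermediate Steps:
j = 5 (j = 4 + (3 - 2) = 4 + 1 = 5)
O = 33 (O = 30 + 3 = 33)
l(F, v) = 4 - v
P(g, u) = 99 (P(g, u) = (5 - 2)*33 = 3*33 = 99)
P(-3, 2) + 46*(-18 + l(-7, 3)) = 99 + 46*(-18 + (4 - 1*3)) = 99 + 46*(-18 + (4 - 3)) = 99 + 46*(-18 + 1) = 99 + 46*(-17) = 99 - 782 = -683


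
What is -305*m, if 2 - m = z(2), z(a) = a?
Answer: 0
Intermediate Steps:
m = 0 (m = 2 - 1*2 = 2 - 2 = 0)
-305*m = -305*0 = 0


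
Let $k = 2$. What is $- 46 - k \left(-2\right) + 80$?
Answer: $-104$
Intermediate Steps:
$- 46 - k \left(-2\right) + 80 = - 46 \left(-1\right) 2 \left(-2\right) + 80 = - 46 \left(\left(-2\right) \left(-2\right)\right) + 80 = \left(-46\right) 4 + 80 = -184 + 80 = -104$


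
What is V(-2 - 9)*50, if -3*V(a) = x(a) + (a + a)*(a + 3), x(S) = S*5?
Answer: -6050/3 ≈ -2016.7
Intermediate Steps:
x(S) = 5*S
V(a) = -5*a/3 - 2*a*(3 + a)/3 (V(a) = -(5*a + (a + a)*(a + 3))/3 = -(5*a + (2*a)*(3 + a))/3 = -(5*a + 2*a*(3 + a))/3 = -5*a/3 - 2*a*(3 + a)/3)
V(-2 - 9)*50 = ((-2 - 9)*(-11 - 2*(-2 - 9))/3)*50 = ((⅓)*(-11)*(-11 - 2*(-11)))*50 = ((⅓)*(-11)*(-11 + 22))*50 = ((⅓)*(-11)*11)*50 = -121/3*50 = -6050/3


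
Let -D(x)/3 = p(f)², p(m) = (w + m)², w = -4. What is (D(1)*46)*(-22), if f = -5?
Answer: 19919196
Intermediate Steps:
p(m) = (-4 + m)²
D(x) = -19683 (D(x) = -3*(-4 - 5)⁴ = -3*((-9)²)² = -3*81² = -3*6561 = -19683)
(D(1)*46)*(-22) = -19683*46*(-22) = -905418*(-22) = 19919196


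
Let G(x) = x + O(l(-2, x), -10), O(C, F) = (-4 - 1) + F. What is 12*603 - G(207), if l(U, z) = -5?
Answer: 7044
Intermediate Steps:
O(C, F) = -5 + F
G(x) = -15 + x (G(x) = x + (-5 - 10) = x - 15 = -15 + x)
12*603 - G(207) = 12*603 - (-15 + 207) = 7236 - 1*192 = 7236 - 192 = 7044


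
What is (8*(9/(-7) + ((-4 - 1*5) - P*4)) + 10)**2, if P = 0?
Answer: 256036/49 ≈ 5225.2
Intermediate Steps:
(8*(9/(-7) + ((-4 - 1*5) - P*4)) + 10)**2 = (8*(9/(-7) + ((-4 - 1*5) - 0*4)) + 10)**2 = (8*(9*(-1/7) + ((-4 - 5) - 1*0)) + 10)**2 = (8*(-9/7 + (-9 + 0)) + 10)**2 = (8*(-9/7 - 9) + 10)**2 = (8*(-72/7) + 10)**2 = (-576/7 + 10)**2 = (-506/7)**2 = 256036/49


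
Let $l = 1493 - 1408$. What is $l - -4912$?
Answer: $4997$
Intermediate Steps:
$l = 85$ ($l = 1493 - 1408 = 85$)
$l - -4912 = 85 - -4912 = 85 + 4912 = 4997$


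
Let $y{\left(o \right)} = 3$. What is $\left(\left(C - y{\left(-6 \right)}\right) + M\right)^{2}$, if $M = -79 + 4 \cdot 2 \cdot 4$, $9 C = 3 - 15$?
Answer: $\frac{23716}{9} \approx 2635.1$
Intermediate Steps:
$C = - \frac{4}{3}$ ($C = \frac{3 - 15}{9} = \frac{1}{9} \left(-12\right) = - \frac{4}{3} \approx -1.3333$)
$M = -47$ ($M = -79 + 8 \cdot 4 = -79 + 32 = -47$)
$\left(\left(C - y{\left(-6 \right)}\right) + M\right)^{2} = \left(\left(- \frac{4}{3} - 3\right) - 47\right)^{2} = \left(- \frac{13}{3} - 47\right)^{2} = \left(- \frac{154}{3}\right)^{2} = \frac{23716}{9}$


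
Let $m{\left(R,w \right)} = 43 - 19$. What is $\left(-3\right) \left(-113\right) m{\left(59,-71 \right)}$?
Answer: $8136$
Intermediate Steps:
$m{\left(R,w \right)} = 24$
$\left(-3\right) \left(-113\right) m{\left(59,-71 \right)} = \left(-3\right) \left(-113\right) 24 = 339 \cdot 24 = 8136$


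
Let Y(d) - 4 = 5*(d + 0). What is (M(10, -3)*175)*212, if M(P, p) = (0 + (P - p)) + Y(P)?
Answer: 2485700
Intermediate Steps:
Y(d) = 4 + 5*d (Y(d) = 4 + 5*(d + 0) = 4 + 5*d)
M(P, p) = 4 - p + 6*P (M(P, p) = (0 + (P - p)) + (4 + 5*P) = (P - p) + (4 + 5*P) = 4 - p + 6*P)
(M(10, -3)*175)*212 = ((4 - 1*(-3) + 6*10)*175)*212 = ((4 + 3 + 60)*175)*212 = (67*175)*212 = 11725*212 = 2485700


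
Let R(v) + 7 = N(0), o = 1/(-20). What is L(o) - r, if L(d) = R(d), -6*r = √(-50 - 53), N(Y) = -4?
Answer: -11 + I*√103/6 ≈ -11.0 + 1.6915*I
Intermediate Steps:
r = -I*√103/6 (r = -√(-50 - 53)/6 = -I*√103/6 ≈ -1.6915*I)
o = -1/20 ≈ -0.050000
R(v) = -11 (R(v) = -7 - 4 = -11)
L(d) = -11
L(o) - r = -11 - (-1)*I*√103/6 = -11 + I*√103/6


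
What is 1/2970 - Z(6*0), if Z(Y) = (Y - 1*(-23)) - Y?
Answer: -68309/2970 ≈ -23.000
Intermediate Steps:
Z(Y) = 23 (Z(Y) = (Y + 23) - Y = (23 + Y) - Y = 23)
1/2970 - Z(6*0) = 1/2970 - 1*23 = 1/2970 - 23 = -68309/2970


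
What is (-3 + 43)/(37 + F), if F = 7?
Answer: 10/11 ≈ 0.90909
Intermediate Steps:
(-3 + 43)/(37 + F) = (-3 + 43)/(37 + 7) = 40/44 = (1/44)*40 = 10/11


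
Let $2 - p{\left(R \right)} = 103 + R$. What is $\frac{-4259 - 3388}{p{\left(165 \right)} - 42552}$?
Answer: $\frac{7647}{42818} \approx 0.17859$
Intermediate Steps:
$p{\left(R \right)} = -101 - R$ ($p{\left(R \right)} = 2 - \left(103 + R\right) = -101 - R$)
$\frac{-4259 - 3388}{p{\left(165 \right)} - 42552} = \frac{-4259 - 3388}{\left(-101 - 165\right) - 42552} = - \frac{7647}{\left(-101 - 165\right) - 42552} = - \frac{7647}{-266 - 42552} = - \frac{7647}{-42818} = \left(-7647\right) \left(- \frac{1}{42818}\right) = \frac{7647}{42818}$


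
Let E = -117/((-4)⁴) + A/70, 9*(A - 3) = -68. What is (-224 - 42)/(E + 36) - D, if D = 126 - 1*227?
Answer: 267504397/2860937 ≈ 93.502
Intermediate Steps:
A = -41/9 (A = 3 + (⅑)*(-68) = 3 - 68/9 = -41/9 ≈ -4.5556)
E = -42103/80640 (E = -117/((-4)⁴) - 41/9/70 = -117/256 - 41/9*1/70 = -117*1/256 - 41/630 = -117/256 - 41/630 = -42103/80640 ≈ -0.52211)
D = -101 (D = 126 - 227 = -101)
(-224 - 42)/(E + 36) - D = (-224 - 42)/(-42103/80640 + 36) - 1*(-101) = -266/2860937/80640 + 101 = -266*80640/2860937 + 101 = -21450240/2860937 + 101 = 267504397/2860937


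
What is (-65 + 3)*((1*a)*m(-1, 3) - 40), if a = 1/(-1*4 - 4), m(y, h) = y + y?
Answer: 4929/2 ≈ 2464.5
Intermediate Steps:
m(y, h) = 2*y
a = -1/8 (a = 1/(-4 - 4) = 1/(-8) = -1/8 ≈ -0.12500)
(-65 + 3)*((1*a)*m(-1, 3) - 40) = (-65 + 3)*((1*(-1/8))*(2*(-1)) - 40) = -62*(-1/8*(-2) - 40) = -62*(1/4 - 40) = -62*(-159/4) = 4929/2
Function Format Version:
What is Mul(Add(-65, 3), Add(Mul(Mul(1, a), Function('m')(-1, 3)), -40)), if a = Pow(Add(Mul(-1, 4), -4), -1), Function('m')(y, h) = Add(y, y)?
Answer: Rational(4929, 2) ≈ 2464.5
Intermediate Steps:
Function('m')(y, h) = Mul(2, y)
a = Rational(-1, 8) (a = Pow(Add(-4, -4), -1) = Pow(-8, -1) = Rational(-1, 8) ≈ -0.12500)
Mul(Add(-65, 3), Add(Mul(Mul(1, a), Function('m')(-1, 3)), -40)) = Mul(Add(-65, 3), Add(Mul(Mul(1, Rational(-1, 8)), Mul(2, -1)), -40)) = Mul(-62, Add(Mul(Rational(-1, 8), -2), -40)) = Mul(-62, Add(Rational(1, 4), -40)) = Mul(-62, Rational(-159, 4)) = Rational(4929, 2)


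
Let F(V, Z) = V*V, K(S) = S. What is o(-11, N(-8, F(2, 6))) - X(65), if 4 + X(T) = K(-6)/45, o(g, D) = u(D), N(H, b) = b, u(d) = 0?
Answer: 62/15 ≈ 4.1333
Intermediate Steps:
F(V, Z) = V²
o(g, D) = 0
X(T) = -62/15 (X(T) = -4 - 6/45 = -4 - 6*1/45 = -4 - 2/15 = -62/15)
o(-11, N(-8, F(2, 6))) - X(65) = 0 - 1*(-62/15) = 0 + 62/15 = 62/15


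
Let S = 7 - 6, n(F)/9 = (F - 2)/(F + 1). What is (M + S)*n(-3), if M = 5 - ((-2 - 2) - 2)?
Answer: 270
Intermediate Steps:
n(F) = 9*(-2 + F)/(1 + F) (n(F) = 9*((F - 2)/(F + 1)) = 9*((-2 + F)/(1 + F)) = 9*(-2 + F)/(1 + F))
S = 1
M = 11 (M = 5 - (-4 - 2) = 5 - 1*(-6) = 5 + 6 = 11)
(M + S)*n(-3) = (11 + 1)*(9*(-2 - 3)/(1 - 3)) = 12*(9*(-5)/(-2)) = 12*(9*(-1/2)*(-5)) = 12*(45/2) = 270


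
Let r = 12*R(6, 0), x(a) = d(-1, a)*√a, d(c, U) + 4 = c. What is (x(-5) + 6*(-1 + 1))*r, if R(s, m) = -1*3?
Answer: 180*I*√5 ≈ 402.49*I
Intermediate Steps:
d(c, U) = -4 + c
R(s, m) = -3
x(a) = -5*√a (x(a) = (-4 - 1)*√a = -5*√a)
r = -36 (r = 12*(-3) = -36)
(x(-5) + 6*(-1 + 1))*r = (-5*I*√5 + 6*(-1 + 1))*(-36) = (-5*I*√5 + 6*0)*(-36) = (-5*I*√5 + 0)*(-36) = -5*I*√5*(-36) = 180*I*√5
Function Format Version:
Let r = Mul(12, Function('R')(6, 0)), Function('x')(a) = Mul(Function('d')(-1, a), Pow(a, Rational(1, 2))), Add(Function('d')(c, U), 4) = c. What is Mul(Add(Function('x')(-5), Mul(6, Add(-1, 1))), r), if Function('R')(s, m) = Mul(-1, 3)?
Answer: Mul(180, I, Pow(5, Rational(1, 2))) ≈ Mul(402.49, I)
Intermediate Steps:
Function('d')(c, U) = Add(-4, c)
Function('R')(s, m) = -3
Function('x')(a) = Mul(-5, Pow(a, Rational(1, 2))) (Function('x')(a) = Mul(Add(-4, -1), Pow(a, Rational(1, 2))) = Mul(-5, Pow(a, Rational(1, 2))))
r = -36 (r = Mul(12, -3) = -36)
Mul(Add(Function('x')(-5), Mul(6, Add(-1, 1))), r) = Mul(Add(Mul(-5, Pow(-5, Rational(1, 2))), Mul(6, Add(-1, 1))), -36) = Mul(Add(Mul(-5, Mul(I, Pow(5, Rational(1, 2)))), Mul(6, 0)), -36) = Mul(Add(Mul(-5, I, Pow(5, Rational(1, 2))), 0), -36) = Mul(Mul(-5, I, Pow(5, Rational(1, 2))), -36) = Mul(180, I, Pow(5, Rational(1, 2)))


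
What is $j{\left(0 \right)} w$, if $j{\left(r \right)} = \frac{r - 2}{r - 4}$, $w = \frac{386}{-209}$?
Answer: $- \frac{193}{209} \approx -0.92344$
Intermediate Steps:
$w = - \frac{386}{209}$ ($w = 386 \left(- \frac{1}{209}\right) = - \frac{386}{209} \approx -1.8469$)
$j{\left(r \right)} = \frac{-2 + r}{-4 + r}$
$j{\left(0 \right)} w = \frac{-2 + 0}{-4 + 0} \left(- \frac{386}{209}\right) = \frac{1}{-4} \left(-2\right) \left(- \frac{386}{209}\right) = \left(- \frac{1}{4}\right) \left(-2\right) \left(- \frac{386}{209}\right) = \frac{1}{2} \left(- \frac{386}{209}\right) = - \frac{193}{209}$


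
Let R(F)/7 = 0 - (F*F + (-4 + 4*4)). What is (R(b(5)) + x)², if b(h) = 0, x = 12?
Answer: 5184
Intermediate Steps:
R(F) = -84 - 7*F² (R(F) = 7*(0 - (F*F + (-4 + 4*4))) = 7*(0 - (F² + (-4 + 16))) = 7*(0 - (F² + 12)) = 7*(0 - (12 + F²)) = 7*(0 + (-12 - F²)) = 7*(-12 - F²) = -84 - 7*F²)
(R(b(5)) + x)² = ((-84 - 7*0²) + 12)² = ((-84 - 7*0) + 12)² = ((-84 + 0) + 12)² = (-84 + 12)² = (-72)² = 5184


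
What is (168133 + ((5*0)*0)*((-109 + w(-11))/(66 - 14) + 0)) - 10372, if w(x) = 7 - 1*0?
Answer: 157761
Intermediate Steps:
w(x) = 7 (w(x) = 7 + 0 = 7)
(168133 + ((5*0)*0)*((-109 + w(-11))/(66 - 14) + 0)) - 10372 = (168133 + ((5*0)*0)*((-109 + 7)/(66 - 14) + 0)) - 10372 = (168133 + (0*0)*(-102/52 + 0)) - 10372 = (168133 + 0*(-102*1/52 + 0)) - 10372 = (168133 + 0*(-51/26 + 0)) - 10372 = (168133 + 0*(-51/26)) - 10372 = (168133 + 0) - 10372 = 168133 - 10372 = 157761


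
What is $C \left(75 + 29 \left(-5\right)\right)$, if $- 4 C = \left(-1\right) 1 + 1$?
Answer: $0$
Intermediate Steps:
$C = 0$ ($C = - \frac{\left(-1\right) 1 + 1}{4} = - \frac{-1 + 1}{4} = \left(- \frac{1}{4}\right) 0 = 0$)
$C \left(75 + 29 \left(-5\right)\right) = 0 \left(75 + 29 \left(-5\right)\right) = 0 \left(75 - 145\right) = 0 \left(-70\right) = 0$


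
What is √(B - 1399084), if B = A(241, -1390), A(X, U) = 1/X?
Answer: I*√81260197563/241 ≈ 1182.8*I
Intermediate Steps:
B = 1/241 ≈ 0.0041494
√(B - 1399084) = √(1/241 - 1399084) = √(-337179243/241) = I*√81260197563/241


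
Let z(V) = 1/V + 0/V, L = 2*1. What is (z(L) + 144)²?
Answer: 83521/4 ≈ 20880.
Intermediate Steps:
L = 2
z(V) = 1/V (z(V) = 1/V + 0 = 1/V)
(z(L) + 144)² = (1/2 + 144)² = (½ + 144)² = (289/2)² = 83521/4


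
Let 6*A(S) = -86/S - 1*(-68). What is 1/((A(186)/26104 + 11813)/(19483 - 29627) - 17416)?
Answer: -147757828608/2573522411579225 ≈ -5.7415e-5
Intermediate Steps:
A(S) = 34/3 - 43/(3*S) (A(S) = (-86/S - 1*(-68))/6 = (-86/S + 68)/6 = (68 - 86/S)/6 = 34/3 - 43/(3*S))
1/((A(186)/26104 + 11813)/(19483 - 29627) - 17416) = 1/((((⅓)*(-43 + 34*186)/186)/26104 + 11813)/(19483 - 29627) - 17416) = 1/((((⅓)*(1/186)*(-43 + 6324))*(1/26104) + 11813)/(-10144) - 17416) = 1/((((⅓)*(1/186)*6281)*(1/26104) + 11813)*(-1/10144) - 17416) = 1/(((6281/558)*(1/26104) + 11813)*(-1/10144) - 17416) = 1/((6281/14566032 + 11813)*(-1/10144) - 17416) = 1/((172068542297/14566032)*(-1/10144) - 17416) = 1/(-172068542297/147757828608 - 17416) = 1/(-2573522411579225/147757828608) = -147757828608/2573522411579225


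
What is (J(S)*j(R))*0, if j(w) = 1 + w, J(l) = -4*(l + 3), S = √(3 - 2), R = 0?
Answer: 0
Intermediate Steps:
S = 1 (S = √1 = 1)
J(l) = -12 - 4*l (J(l) = -4*(3 + l) = -12 - 4*l)
(J(S)*j(R))*0 = ((-12 - 4*1)*(1 + 0))*0 = ((-12 - 4)*1)*0 = -16*1*0 = -16*0 = 0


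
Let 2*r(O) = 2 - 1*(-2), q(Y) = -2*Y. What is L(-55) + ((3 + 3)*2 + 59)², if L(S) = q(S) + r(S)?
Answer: 5153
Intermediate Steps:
r(O) = 2 (r(O) = (2 - 1*(-2))/2 = (2 + 2)/2 = (½)*4 = 2)
L(S) = 2 - 2*S (L(S) = -2*S + 2 = 2 - 2*S)
L(-55) + ((3 + 3)*2 + 59)² = (2 - 2*(-55)) + ((3 + 3)*2 + 59)² = (2 + 110) + (6*2 + 59)² = 112 + (12 + 59)² = 112 + 71² = 112 + 5041 = 5153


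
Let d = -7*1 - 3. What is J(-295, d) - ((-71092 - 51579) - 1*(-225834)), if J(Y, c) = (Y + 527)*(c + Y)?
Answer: -173923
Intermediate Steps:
d = -10 (d = -7 - 3 = -10)
J(Y, c) = (527 + Y)*(Y + c)
J(-295, d) - ((-71092 - 51579) - 1*(-225834)) = ((-295)**2 + 527*(-295) + 527*(-10) - 295*(-10)) - ((-71092 - 51579) - 1*(-225834)) = (87025 - 155465 - 5270 + 2950) - (-122671 + 225834) = -70760 - 1*103163 = -70760 - 103163 = -173923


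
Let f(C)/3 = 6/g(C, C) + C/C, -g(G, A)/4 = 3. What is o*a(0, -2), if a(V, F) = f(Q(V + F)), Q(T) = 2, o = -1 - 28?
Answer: -87/2 ≈ -43.500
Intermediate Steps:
g(G, A) = -12 (g(G, A) = -4*3 = -12)
o = -29
f(C) = 3/2 (f(C) = 3*(6/(-12) + C/C) = 3*(6*(-1/12) + 1) = 3*(-1/2 + 1) = 3*(1/2) = 3/2)
a(V, F) = 3/2
o*a(0, -2) = -29*3/2 = -87/2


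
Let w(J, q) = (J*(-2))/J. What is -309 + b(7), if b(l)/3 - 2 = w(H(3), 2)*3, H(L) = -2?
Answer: -321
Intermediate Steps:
w(J, q) = -2 (w(J, q) = (-2*J)/J = -2)
b(l) = -12 (b(l) = 6 + 3*(-2*3) = 6 + 3*(-6) = 6 - 18 = -12)
-309 + b(7) = -309 - 12 = -321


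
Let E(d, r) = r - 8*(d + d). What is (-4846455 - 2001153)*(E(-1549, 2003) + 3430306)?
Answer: -23672817683544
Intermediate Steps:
E(d, r) = r - 16*d
(-4846455 - 2001153)*(E(-1549, 2003) + 3430306) = (-4846455 - 2001153)*((2003 - 16*(-1549)) + 3430306) = -6847608*((2003 + 24784) + 3430306) = -6847608*(26787 + 3430306) = -6847608*3457093 = -23672817683544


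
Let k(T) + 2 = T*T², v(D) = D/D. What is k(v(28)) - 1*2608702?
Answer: -2608703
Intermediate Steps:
v(D) = 1
k(T) = -2 + T³ (k(T) = -2 + T*T² = -2 + T³)
k(v(28)) - 1*2608702 = (-2 + 1³) - 1*2608702 = (-2 + 1) - 2608702 = -1 - 2608702 = -2608703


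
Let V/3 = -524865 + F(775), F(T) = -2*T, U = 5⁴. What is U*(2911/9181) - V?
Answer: 14500867720/9181 ≈ 1.5794e+6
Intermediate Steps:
U = 625
V = -1579245 (V = 3*(-524865 - 2*775) = 3*(-524865 - 1550) = 3*(-526415) = -1579245)
U*(2911/9181) - V = 625*(2911/9181) - 1*(-1579245) = 625*(2911*(1/9181)) + 1579245 = 625*(2911/9181) + 1579245 = 1819375/9181 + 1579245 = 14500867720/9181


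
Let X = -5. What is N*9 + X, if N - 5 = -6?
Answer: -14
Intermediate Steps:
N = -1 (N = 5 - 6 = -1)
N*9 + X = -1*9 - 5 = -9 - 5 = -14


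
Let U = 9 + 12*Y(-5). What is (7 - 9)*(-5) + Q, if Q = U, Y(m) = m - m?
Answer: 19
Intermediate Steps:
Y(m) = 0
U = 9 (U = 9 + 12*0 = 9 + 0 = 9)
Q = 9
(7 - 9)*(-5) + Q = (7 - 9)*(-5) + 9 = -2*(-5) + 9 = 10 + 9 = 19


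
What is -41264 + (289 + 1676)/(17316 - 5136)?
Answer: -33506237/812 ≈ -41264.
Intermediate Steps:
-41264 + (289 + 1676)/(17316 - 5136) = -41264 + 1965/12180 = -41264 + 1965*(1/12180) = -41264 + 131/812 = -33506237/812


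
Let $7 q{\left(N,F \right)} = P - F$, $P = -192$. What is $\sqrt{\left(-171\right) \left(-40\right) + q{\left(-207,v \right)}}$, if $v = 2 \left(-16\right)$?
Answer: $\frac{2 \sqrt{83510}}{7} \approx 82.566$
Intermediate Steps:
$v = -32$
$q{\left(N,F \right)} = - \frac{192}{7} - \frac{F}{7}$ ($q{\left(N,F \right)} = \frac{-192 - F}{7} = - \frac{192}{7} - \frac{F}{7}$)
$\sqrt{\left(-171\right) \left(-40\right) + q{\left(-207,v \right)}} = \sqrt{\left(-171\right) \left(-40\right) - \frac{160}{7}} = \sqrt{6840 + \left(- \frac{192}{7} + \frac{32}{7}\right)} = \sqrt{6840 - \frac{160}{7}} = \sqrt{\frac{47720}{7}} = \frac{2 \sqrt{83510}}{7}$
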